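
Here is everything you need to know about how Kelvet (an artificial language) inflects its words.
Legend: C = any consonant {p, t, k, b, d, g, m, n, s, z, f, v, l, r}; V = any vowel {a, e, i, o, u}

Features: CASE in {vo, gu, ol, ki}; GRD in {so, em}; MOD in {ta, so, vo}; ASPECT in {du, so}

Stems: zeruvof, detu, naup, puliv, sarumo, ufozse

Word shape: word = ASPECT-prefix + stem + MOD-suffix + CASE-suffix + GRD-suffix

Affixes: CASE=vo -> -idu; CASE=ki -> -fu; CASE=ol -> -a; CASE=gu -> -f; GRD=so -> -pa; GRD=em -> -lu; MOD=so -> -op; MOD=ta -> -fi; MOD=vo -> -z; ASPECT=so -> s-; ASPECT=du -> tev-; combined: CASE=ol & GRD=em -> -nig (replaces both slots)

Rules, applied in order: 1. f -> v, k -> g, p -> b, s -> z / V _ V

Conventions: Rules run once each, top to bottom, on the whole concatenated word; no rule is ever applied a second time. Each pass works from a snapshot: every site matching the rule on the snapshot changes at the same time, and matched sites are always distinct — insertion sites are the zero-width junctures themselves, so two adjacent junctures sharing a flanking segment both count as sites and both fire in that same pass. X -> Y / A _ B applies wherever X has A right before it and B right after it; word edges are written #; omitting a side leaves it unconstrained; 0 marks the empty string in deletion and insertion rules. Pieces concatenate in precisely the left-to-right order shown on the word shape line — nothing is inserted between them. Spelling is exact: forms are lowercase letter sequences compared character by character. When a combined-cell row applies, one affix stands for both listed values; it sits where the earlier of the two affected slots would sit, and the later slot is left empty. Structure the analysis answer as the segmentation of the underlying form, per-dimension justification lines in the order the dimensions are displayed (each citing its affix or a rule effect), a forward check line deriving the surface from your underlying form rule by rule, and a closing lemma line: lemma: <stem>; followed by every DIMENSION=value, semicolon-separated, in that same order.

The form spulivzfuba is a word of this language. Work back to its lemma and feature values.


underlying: s-puliv-z-fu-pa
CASE=ki - signalled by the affix -fu
GRD=so - signalled by the affix -pa
MOD=vo - signalled by the affix -z
ASPECT=so - signalled by the affix s-
check: spulivzfupa -> spulivzfuba
lemma: puliv; CASE=ki; GRD=so; MOD=vo; ASPECT=so


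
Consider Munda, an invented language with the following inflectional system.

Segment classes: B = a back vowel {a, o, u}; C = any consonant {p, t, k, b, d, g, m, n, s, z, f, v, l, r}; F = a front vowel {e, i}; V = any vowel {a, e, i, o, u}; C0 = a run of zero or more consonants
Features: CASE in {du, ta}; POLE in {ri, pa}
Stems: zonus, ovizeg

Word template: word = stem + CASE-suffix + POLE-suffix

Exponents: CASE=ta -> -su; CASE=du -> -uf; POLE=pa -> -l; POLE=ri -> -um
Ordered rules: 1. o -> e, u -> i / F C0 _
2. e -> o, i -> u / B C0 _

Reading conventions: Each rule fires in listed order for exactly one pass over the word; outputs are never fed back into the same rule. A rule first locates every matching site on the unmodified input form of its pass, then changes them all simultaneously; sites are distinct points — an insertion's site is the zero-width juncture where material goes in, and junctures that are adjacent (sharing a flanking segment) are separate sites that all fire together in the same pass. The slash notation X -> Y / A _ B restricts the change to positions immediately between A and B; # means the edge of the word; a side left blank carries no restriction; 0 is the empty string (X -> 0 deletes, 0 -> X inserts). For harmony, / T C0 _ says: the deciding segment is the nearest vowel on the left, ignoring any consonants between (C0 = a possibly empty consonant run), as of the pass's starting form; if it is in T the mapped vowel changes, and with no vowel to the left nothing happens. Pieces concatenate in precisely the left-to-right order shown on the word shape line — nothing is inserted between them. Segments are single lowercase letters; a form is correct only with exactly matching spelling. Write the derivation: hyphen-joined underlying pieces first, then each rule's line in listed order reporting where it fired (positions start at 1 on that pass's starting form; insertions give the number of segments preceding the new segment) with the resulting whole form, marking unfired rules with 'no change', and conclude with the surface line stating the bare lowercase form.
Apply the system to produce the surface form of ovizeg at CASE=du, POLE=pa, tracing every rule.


underlying: ovizeg-uf-l
1. o -> e, u -> i / F C0 _: fires at position(s) 7: ovizegifl
2. e -> o, i -> u / B C0 _: fires at position(s) 3: ovuzegifl
surface: ovuzegifl


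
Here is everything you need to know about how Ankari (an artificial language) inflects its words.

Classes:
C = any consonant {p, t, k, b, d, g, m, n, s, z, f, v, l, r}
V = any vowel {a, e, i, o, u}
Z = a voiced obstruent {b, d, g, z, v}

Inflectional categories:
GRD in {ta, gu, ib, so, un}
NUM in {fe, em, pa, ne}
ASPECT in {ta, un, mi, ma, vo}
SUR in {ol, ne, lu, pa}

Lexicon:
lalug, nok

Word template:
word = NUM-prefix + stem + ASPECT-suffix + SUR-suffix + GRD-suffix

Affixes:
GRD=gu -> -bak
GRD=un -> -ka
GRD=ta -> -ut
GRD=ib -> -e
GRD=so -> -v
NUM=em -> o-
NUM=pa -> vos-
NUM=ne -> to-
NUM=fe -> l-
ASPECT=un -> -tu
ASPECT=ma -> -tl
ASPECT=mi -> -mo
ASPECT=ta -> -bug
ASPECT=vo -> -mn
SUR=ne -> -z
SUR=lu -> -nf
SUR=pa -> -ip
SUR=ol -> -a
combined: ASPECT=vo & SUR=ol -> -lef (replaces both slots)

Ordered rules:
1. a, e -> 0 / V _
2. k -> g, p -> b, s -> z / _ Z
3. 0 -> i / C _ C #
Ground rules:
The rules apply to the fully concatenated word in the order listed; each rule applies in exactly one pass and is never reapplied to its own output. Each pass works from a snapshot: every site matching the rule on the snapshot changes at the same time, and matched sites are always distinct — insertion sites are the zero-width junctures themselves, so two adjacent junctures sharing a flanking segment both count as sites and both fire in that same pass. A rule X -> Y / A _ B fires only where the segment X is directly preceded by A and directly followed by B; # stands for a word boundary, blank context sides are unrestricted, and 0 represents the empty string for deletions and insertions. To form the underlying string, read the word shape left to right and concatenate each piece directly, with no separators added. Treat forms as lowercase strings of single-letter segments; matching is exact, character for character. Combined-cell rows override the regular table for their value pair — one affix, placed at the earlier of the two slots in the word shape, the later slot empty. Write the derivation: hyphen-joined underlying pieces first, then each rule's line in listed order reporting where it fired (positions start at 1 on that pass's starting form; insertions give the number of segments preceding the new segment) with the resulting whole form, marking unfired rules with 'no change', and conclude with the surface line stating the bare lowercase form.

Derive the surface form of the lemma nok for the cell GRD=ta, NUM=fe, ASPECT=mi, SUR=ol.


underlying: l-nok-mo-a-ut
1. a, e -> 0 / V _: fires at position(s) 7: lnokmout
2. k -> g, p -> b, s -> z / _ Z: no change
3. 0 -> i / C _ C #: no change
surface: lnokmout


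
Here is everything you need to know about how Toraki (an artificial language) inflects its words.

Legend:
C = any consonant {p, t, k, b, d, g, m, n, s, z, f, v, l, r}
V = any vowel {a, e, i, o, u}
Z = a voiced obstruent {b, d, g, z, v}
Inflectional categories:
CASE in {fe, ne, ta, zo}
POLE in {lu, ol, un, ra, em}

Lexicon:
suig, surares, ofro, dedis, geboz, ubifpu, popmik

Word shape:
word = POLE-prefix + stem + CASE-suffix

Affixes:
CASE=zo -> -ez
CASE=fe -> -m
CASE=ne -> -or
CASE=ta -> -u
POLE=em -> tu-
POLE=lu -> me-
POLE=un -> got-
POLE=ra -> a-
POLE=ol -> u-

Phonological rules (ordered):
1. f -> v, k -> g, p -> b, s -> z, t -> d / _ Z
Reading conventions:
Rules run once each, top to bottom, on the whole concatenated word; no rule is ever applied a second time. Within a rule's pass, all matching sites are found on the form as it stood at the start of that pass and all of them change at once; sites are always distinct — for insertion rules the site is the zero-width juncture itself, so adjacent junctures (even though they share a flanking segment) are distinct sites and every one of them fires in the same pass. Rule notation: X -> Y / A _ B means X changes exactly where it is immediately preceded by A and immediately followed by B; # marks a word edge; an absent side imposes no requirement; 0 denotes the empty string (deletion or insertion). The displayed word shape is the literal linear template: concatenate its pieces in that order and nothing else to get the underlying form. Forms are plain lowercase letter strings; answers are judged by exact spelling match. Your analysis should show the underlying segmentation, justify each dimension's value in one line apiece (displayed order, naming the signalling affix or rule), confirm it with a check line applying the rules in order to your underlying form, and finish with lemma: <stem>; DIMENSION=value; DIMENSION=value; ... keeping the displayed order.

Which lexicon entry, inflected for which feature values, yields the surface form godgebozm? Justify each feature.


underlying: got-geboz-m
CASE=fe - signalled by the affix -m
POLE=un - signalled by the affix got-
check: gotgebozm -> godgebozm
lemma: geboz; CASE=fe; POLE=un


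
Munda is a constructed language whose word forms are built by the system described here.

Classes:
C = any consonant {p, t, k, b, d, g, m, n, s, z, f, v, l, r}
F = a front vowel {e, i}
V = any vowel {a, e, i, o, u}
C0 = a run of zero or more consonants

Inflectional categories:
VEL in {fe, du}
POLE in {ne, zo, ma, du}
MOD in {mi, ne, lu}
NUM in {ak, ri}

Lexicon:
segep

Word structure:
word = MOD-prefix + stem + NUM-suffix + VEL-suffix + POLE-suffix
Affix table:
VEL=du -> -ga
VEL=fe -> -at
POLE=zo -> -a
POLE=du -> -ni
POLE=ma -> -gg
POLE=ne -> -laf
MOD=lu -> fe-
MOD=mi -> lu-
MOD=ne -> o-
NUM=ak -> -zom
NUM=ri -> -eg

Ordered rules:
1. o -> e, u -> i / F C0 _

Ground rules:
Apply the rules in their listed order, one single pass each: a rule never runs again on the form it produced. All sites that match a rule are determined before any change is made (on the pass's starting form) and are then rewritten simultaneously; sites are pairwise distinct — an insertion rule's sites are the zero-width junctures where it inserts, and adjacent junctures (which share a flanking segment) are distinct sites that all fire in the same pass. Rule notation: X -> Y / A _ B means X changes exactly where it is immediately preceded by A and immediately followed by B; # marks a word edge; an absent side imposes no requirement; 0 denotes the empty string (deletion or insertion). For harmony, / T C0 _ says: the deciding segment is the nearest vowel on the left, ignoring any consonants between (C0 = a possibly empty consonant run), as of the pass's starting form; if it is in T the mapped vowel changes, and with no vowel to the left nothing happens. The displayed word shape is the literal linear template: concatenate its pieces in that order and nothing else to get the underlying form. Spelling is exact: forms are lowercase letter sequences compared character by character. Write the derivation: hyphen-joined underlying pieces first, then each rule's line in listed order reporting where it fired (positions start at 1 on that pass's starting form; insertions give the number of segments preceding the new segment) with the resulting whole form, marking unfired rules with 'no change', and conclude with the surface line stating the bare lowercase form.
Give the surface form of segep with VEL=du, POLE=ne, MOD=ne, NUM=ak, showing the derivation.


underlying: o-segep-zom-ga-laf
1. o -> e, u -> i / F C0 _: fires at position(s) 8: osegepzemgalaf
surface: osegepzemgalaf


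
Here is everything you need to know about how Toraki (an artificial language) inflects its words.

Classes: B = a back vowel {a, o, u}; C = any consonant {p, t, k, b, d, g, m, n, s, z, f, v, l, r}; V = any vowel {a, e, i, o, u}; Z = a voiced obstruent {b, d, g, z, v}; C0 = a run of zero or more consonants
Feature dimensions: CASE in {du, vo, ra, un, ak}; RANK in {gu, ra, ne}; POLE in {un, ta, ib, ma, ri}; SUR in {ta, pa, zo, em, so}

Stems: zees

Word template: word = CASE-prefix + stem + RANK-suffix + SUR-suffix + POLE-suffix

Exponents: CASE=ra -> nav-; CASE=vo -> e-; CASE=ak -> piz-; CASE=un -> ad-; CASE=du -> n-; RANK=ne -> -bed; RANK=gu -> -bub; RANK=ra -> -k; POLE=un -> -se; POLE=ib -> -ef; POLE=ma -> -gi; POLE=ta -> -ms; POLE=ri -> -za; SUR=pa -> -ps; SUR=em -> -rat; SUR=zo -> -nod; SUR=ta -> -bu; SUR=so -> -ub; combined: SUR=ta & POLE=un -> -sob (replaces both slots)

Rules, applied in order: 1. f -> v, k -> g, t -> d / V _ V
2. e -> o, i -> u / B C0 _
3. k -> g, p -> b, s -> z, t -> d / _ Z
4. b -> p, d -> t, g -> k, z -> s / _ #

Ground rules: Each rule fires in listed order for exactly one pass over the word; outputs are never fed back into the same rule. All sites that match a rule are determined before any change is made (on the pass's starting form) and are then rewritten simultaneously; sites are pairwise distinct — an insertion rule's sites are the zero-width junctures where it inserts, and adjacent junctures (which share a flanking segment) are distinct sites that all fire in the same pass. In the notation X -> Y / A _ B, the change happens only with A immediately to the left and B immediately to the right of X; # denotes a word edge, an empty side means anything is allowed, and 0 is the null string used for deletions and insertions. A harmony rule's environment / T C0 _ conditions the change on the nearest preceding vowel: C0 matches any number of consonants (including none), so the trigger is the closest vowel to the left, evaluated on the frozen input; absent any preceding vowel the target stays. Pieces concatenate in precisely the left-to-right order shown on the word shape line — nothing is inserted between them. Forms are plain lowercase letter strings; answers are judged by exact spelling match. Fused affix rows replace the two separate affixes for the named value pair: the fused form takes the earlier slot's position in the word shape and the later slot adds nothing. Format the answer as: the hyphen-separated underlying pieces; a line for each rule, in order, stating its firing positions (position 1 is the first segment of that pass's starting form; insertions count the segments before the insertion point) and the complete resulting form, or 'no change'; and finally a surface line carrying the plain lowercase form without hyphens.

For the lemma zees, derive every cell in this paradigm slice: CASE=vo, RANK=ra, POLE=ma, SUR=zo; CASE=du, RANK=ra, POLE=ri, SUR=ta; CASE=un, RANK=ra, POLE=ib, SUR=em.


cell CASE=vo, RANK=ra, POLE=ma, SUR=zo:
underlying: e-zees-k-nod-gi
1. f -> v, k -> g, t -> d / V _ V: no change
2. e -> o, i -> u / B C0 _: fires at position(s) 11: ezeesknodgu
3. k -> g, p -> b, s -> z, t -> d / _ Z: no change
4. b -> p, d -> t, g -> k, z -> s / _ #: no change
surface: ezeesknodgu

cell CASE=du, RANK=ra, POLE=ri, SUR=ta:
underlying: n-zees-k-bu-za
1. f -> v, k -> g, t -> d / V _ V: no change
2. e -> o, i -> u / B C0 _: no change
3. k -> g, p -> b, s -> z, t -> d / _ Z: fires at position(s) 6: nzeesgbuza
4. b -> p, d -> t, g -> k, z -> s / _ #: no change
surface: nzeesgbuza

cell CASE=un, RANK=ra, POLE=ib, SUR=em:
underlying: ad-zees-k-rat-ef
1. f -> v, k -> g, t -> d / V _ V: fires at position(s) 10: adzeeskradef
2. e -> o, i -> u / B C0 _: fires at position(s) 4, 11: adzoeskradof
3. k -> g, p -> b, s -> z, t -> d / _ Z: no change
4. b -> p, d -> t, g -> k, z -> s / _ #: no change
surface: adzoeskradof


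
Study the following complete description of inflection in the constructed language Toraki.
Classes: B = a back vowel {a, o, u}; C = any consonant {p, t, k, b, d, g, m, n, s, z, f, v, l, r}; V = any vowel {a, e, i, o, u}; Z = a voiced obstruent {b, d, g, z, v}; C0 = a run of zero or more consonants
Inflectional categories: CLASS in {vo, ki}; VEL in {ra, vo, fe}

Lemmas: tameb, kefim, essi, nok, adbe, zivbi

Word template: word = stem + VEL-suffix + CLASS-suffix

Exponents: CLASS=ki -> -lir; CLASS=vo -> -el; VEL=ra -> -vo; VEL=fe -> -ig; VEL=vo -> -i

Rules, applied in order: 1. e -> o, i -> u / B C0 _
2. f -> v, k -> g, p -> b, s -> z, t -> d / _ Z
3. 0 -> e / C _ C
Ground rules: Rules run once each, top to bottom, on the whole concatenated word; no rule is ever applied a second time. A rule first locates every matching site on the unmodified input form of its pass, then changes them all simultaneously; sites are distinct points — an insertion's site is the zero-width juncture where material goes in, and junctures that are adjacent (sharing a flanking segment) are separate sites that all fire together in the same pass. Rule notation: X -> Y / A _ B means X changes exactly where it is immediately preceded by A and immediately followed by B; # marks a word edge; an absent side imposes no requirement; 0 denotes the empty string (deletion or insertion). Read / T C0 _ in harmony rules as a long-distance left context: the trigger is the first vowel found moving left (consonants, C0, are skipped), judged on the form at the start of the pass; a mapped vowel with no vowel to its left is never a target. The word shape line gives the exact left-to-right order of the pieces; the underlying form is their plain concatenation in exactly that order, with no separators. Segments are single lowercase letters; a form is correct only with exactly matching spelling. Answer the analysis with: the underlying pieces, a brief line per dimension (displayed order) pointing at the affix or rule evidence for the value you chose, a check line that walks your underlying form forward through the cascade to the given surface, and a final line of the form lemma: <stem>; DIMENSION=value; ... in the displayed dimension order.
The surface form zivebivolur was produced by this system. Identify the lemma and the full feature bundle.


underlying: zivbi-vo-lir
CLASS=ki - signalled by the affix -lir
VEL=ra - signalled by the affix -vo
check: zivbivolir -> zivbivolur -> zivbivolur -> zivebivolur
lemma: zivbi; CLASS=ki; VEL=ra


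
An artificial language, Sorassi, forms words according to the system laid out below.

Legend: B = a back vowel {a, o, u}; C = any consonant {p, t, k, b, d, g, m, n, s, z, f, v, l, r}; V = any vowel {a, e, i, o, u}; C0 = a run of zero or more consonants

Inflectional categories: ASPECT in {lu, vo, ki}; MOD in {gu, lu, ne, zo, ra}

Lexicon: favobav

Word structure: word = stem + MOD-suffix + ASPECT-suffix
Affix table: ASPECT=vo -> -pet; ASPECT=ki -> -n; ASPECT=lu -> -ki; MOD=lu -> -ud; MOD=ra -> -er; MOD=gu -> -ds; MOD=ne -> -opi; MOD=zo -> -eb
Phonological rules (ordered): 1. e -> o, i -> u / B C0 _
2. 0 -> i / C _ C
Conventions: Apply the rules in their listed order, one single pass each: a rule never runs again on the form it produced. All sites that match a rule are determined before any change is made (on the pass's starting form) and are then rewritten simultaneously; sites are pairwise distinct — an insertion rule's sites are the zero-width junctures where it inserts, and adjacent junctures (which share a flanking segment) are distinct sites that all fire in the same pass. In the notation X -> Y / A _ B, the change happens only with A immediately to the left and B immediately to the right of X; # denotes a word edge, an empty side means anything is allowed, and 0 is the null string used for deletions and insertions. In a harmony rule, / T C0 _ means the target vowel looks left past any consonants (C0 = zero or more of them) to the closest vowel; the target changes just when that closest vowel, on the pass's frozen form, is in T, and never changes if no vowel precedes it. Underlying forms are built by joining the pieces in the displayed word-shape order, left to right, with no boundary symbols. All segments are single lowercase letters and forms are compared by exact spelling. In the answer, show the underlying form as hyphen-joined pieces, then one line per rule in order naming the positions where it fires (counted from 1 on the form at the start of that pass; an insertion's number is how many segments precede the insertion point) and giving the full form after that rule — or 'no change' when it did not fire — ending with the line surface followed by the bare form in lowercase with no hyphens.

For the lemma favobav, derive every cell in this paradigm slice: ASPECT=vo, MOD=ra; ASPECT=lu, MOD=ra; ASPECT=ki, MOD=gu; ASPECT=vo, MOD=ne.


cell ASPECT=vo, MOD=ra:
underlying: favobav-er-pet
1. e -> o, i -> u / B C0 _: fires at position(s) 8: favobavorpet
2. 0 -> i / C _ C: inserts after position(s) 9: favobavoripet
surface: favobavoripet

cell ASPECT=lu, MOD=ra:
underlying: favobav-er-ki
1. e -> o, i -> u / B C0 _: fires at position(s) 8: favobavorki
2. 0 -> i / C _ C: inserts after position(s) 9: favobavoriki
surface: favobavoriki

cell ASPECT=ki, MOD=gu:
underlying: favobav-ds-n
1. e -> o, i -> u / B C0 _: no change
2. 0 -> i / C _ C: inserts after position(s) 7, 8, 9: favobavidisin
surface: favobavidisin

cell ASPECT=vo, MOD=ne:
underlying: favobav-opi-pet
1. e -> o, i -> u / B C0 _: fires at position(s) 10: favobavopupet
2. 0 -> i / C _ C: no change
surface: favobavopupet


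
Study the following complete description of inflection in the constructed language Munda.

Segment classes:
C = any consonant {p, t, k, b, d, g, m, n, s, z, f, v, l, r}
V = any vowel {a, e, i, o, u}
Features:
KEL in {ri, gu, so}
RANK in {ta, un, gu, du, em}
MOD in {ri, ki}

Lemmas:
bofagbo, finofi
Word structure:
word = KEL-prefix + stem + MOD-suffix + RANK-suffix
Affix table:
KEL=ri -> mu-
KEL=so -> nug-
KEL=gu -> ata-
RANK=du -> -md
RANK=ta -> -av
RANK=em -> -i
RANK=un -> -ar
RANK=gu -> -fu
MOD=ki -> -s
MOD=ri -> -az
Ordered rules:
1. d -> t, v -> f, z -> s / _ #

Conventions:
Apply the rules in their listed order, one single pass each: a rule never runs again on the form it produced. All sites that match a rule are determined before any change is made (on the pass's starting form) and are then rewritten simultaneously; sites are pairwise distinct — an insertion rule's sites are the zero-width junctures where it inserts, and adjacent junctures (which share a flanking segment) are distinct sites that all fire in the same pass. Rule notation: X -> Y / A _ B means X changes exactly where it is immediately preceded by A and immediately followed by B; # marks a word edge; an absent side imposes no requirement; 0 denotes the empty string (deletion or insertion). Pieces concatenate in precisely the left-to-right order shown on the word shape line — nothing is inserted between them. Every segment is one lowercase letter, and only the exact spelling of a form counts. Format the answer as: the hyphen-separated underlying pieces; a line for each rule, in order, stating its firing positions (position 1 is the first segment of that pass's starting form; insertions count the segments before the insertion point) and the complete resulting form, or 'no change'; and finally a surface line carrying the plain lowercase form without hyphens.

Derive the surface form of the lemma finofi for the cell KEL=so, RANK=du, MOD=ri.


underlying: nug-finofi-az-md
1. d -> t, v -> f, z -> s / _ #: fires at position(s) 13: nugfinofiazmt
surface: nugfinofiazmt


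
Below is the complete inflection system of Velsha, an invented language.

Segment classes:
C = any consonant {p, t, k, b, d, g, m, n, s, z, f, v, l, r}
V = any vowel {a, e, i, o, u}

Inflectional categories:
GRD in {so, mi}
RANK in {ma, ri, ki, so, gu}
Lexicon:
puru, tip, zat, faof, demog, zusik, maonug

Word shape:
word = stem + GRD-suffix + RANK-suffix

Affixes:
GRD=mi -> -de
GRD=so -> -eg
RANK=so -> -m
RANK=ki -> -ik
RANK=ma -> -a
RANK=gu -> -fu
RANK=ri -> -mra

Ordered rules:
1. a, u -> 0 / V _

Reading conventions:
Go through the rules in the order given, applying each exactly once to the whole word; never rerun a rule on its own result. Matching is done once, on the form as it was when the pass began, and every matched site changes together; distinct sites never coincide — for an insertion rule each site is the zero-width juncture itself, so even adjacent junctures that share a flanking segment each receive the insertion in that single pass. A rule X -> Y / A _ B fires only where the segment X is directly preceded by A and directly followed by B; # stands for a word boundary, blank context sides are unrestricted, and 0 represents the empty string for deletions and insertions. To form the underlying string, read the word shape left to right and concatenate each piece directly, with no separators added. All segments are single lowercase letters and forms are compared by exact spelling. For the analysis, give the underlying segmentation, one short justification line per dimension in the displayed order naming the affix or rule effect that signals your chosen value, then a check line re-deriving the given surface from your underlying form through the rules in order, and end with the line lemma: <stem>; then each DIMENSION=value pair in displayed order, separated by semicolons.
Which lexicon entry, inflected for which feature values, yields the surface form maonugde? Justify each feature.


underlying: maonug-de-a
GRD=mi - signalled by the affix -de
RANK=ma - signalled by the affix -a
check: maonugdea -> maonugde
lemma: maonug; GRD=mi; RANK=ma


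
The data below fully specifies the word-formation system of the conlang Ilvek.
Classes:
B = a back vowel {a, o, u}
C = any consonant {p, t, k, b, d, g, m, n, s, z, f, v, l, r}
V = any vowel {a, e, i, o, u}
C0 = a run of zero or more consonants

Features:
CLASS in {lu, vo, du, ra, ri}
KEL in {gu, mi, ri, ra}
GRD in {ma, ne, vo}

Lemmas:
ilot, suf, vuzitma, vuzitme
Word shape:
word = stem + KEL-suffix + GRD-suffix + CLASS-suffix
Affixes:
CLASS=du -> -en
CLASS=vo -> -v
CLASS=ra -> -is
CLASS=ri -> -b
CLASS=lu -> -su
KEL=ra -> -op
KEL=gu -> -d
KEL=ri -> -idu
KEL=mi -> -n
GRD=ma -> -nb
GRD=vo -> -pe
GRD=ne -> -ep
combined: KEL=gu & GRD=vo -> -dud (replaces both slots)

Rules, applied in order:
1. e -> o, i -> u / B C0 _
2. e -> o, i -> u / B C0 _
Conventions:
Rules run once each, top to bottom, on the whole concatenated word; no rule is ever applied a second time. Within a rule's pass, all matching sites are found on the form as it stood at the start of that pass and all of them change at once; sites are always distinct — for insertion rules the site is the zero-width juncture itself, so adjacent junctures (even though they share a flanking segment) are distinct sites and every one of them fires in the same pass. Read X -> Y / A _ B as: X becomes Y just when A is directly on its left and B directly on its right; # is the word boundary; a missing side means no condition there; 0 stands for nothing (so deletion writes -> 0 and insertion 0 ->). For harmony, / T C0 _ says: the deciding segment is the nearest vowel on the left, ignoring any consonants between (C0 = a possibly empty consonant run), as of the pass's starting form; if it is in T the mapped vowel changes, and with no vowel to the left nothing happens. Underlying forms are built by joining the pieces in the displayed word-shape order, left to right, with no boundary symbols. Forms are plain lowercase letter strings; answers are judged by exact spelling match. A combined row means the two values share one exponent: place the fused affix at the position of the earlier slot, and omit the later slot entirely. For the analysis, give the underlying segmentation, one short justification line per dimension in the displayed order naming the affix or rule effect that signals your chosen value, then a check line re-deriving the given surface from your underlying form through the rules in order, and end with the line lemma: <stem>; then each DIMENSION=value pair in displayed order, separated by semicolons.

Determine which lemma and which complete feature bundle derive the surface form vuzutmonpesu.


underlying: vuzitme-n-pe-su
CLASS=lu - signalled by the affix -su
KEL=mi - signalled by the affix -n
GRD=vo - signalled by the affix -pe
check: vuzitmenpesu -> vuzutmenpesu -> vuzutmonpesu
lemma: vuzitme; CLASS=lu; KEL=mi; GRD=vo


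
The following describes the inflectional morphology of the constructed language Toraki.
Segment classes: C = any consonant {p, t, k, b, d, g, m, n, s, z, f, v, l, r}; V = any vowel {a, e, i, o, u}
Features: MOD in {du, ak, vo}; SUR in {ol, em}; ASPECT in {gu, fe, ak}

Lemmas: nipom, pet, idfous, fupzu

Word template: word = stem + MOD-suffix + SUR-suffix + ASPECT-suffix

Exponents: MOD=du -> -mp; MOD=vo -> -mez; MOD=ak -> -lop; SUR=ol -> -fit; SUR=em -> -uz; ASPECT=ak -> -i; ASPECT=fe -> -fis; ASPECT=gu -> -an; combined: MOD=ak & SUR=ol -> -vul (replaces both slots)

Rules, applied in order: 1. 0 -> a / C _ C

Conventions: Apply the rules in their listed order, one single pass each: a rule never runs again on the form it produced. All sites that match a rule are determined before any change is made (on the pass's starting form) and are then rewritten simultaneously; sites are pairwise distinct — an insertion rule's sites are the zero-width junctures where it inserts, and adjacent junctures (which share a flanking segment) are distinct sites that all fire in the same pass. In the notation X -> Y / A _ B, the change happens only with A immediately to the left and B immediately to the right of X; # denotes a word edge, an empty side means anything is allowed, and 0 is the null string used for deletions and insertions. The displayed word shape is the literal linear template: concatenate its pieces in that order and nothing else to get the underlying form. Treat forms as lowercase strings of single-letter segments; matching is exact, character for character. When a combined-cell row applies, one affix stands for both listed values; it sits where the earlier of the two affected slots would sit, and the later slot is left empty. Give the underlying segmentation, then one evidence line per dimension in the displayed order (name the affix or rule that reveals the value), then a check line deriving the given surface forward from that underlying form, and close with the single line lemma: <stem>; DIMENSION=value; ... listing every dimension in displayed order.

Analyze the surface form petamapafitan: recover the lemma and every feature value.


underlying: pet-mp-fit-an
MOD=du - signalled by the affix -mp
SUR=ol - signalled by the affix -fit
ASPECT=gu - signalled by the affix -an
check: petmpfitan -> petamapafitan
lemma: pet; MOD=du; SUR=ol; ASPECT=gu


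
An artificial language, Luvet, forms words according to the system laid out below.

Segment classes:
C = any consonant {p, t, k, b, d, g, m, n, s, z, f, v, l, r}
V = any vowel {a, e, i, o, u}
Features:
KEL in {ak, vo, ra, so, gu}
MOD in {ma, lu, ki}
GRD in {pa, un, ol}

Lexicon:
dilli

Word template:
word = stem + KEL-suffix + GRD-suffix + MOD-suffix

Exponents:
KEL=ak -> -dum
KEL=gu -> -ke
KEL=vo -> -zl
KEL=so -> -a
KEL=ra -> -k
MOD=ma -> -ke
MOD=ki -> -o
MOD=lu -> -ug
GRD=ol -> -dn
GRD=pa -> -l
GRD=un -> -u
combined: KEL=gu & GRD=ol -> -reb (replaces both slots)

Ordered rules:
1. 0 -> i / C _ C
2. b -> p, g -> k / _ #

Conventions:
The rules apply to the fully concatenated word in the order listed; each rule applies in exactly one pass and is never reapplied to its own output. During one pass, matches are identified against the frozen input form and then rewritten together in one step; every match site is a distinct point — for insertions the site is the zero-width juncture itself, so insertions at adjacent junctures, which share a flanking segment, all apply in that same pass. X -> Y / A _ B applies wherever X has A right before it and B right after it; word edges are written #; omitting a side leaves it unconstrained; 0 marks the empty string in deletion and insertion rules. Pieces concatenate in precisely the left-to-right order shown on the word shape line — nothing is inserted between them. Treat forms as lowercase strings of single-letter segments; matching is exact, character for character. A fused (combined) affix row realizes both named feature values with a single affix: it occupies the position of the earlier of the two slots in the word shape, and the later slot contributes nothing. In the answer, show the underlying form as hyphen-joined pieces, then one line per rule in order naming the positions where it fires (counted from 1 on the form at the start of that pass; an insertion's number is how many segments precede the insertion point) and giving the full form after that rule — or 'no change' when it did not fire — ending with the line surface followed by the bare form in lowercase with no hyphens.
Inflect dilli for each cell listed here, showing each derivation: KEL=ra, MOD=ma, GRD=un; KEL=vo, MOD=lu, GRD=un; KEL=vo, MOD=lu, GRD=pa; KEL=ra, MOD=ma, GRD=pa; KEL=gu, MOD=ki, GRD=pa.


cell KEL=ra, MOD=ma, GRD=un:
underlying: dilli-k-u-ke
1. 0 -> i / C _ C: inserts after position(s) 3: dililikuke
2. b -> p, g -> k / _ #: no change
surface: dililikuke

cell KEL=vo, MOD=lu, GRD=un:
underlying: dilli-zl-u-ug
1. 0 -> i / C _ C: inserts after position(s) 3, 6: dililiziluug
2. b -> p, g -> k / _ #: fires at position(s) 12: dililiziluuk
surface: dililiziluuk

cell KEL=vo, MOD=lu, GRD=pa:
underlying: dilli-zl-l-ug
1. 0 -> i / C _ C: inserts after position(s) 3, 6, 7: dililizililug
2. b -> p, g -> k / _ #: fires at position(s) 13: dililizililuk
surface: dililizililuk

cell KEL=ra, MOD=ma, GRD=pa:
underlying: dilli-k-l-ke
1. 0 -> i / C _ C: inserts after position(s) 3, 6, 7: dililikilike
2. b -> p, g -> k / _ #: no change
surface: dililikilike

cell KEL=gu, MOD=ki, GRD=pa:
underlying: dilli-ke-l-o
1. 0 -> i / C _ C: inserts after position(s) 3: dililikelo
2. b -> p, g -> k / _ #: no change
surface: dililikelo


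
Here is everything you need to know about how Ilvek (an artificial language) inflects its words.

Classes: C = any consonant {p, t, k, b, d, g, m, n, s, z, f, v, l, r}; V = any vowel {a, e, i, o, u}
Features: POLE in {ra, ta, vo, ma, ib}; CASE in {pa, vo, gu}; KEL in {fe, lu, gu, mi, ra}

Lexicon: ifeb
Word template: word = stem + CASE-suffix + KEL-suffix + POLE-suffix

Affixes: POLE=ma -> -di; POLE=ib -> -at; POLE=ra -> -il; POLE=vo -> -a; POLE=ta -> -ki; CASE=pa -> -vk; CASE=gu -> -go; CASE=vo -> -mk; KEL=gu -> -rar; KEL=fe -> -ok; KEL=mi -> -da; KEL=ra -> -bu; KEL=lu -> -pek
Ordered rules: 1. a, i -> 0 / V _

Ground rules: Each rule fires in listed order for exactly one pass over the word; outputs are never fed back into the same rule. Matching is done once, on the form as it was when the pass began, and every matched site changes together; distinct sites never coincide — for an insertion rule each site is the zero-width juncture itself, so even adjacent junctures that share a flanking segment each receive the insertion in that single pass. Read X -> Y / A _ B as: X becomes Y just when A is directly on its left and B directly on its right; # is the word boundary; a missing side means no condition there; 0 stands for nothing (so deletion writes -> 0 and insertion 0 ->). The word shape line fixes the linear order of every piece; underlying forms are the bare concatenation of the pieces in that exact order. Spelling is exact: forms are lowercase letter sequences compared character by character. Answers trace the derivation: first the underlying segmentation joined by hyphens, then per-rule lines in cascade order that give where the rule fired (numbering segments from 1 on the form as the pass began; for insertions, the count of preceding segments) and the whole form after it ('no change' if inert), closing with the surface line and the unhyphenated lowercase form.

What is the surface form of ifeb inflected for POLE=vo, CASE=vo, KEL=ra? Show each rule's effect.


underlying: ifeb-mk-bu-a
1. a, i -> 0 / V _: fires at position(s) 9: ifebmkbu
surface: ifebmkbu


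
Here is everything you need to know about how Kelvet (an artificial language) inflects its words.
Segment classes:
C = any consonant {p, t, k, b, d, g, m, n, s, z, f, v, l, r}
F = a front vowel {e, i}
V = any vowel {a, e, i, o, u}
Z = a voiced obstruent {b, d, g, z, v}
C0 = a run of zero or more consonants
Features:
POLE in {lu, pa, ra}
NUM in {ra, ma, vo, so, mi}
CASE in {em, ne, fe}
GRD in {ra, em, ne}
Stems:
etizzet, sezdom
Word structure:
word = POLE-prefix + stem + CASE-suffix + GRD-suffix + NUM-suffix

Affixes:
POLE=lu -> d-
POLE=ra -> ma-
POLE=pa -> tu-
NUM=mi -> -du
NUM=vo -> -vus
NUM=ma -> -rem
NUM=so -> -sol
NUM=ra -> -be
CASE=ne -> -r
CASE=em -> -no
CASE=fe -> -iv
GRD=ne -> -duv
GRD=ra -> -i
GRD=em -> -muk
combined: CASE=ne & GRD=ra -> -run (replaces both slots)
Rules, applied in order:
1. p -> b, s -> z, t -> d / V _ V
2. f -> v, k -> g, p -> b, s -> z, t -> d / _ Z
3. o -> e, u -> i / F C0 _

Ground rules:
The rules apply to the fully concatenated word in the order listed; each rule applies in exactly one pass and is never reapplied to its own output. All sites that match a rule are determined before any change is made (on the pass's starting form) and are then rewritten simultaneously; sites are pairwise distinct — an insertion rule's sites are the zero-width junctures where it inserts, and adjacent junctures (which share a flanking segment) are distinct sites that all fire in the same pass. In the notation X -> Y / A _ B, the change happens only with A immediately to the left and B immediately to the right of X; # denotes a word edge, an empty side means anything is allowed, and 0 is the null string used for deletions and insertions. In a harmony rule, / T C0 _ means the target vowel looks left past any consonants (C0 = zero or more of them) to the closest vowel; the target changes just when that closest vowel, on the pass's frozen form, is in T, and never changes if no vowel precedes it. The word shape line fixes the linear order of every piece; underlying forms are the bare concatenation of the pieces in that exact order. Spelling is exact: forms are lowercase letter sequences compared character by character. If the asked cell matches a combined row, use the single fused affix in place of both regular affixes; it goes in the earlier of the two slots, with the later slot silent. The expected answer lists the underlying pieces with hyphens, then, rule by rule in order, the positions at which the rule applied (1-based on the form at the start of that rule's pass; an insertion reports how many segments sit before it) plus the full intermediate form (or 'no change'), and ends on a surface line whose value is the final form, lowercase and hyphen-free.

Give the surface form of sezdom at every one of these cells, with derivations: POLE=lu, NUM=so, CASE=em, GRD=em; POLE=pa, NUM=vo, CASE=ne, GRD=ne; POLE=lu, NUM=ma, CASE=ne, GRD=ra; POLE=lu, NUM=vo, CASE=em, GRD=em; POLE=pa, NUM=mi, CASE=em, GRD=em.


cell POLE=lu, NUM=so, CASE=em, GRD=em:
underlying: d-sezdom-no-muk-sol
1. p -> b, s -> z, t -> d / V _ V: no change
2. f -> v, k -> g, p -> b, s -> z, t -> d / _ Z: no change
3. o -> e, u -> i / F C0 _: fires at position(s) 6: dsezdemnomuksol
surface: dsezdemnomuksol

cell POLE=pa, NUM=vo, CASE=ne, GRD=ne:
underlying: tu-sezdom-r-duv-vus
1. p -> b, s -> z, t -> d / V _ V: fires at position(s) 3: tuzezdomrduvvus
2. f -> v, k -> g, p -> b, s -> z, t -> d / _ Z: no change
3. o -> e, u -> i / F C0 _: fires at position(s) 7: tuzezdemrduvvus
surface: tuzezdemrduvvus

cell POLE=lu, NUM=ma, CASE=ne, GRD=ra:
underlying: d-sezdom-run-rem
1. p -> b, s -> z, t -> d / V _ V: no change
2. f -> v, k -> g, p -> b, s -> z, t -> d / _ Z: no change
3. o -> e, u -> i / F C0 _: fires at position(s) 6: dsezdemrunrem
surface: dsezdemrunrem

cell POLE=lu, NUM=vo, CASE=em, GRD=em:
underlying: d-sezdom-no-muk-vus
1. p -> b, s -> z, t -> d / V _ V: no change
2. f -> v, k -> g, p -> b, s -> z, t -> d / _ Z: fires at position(s) 12: dsezdomnomugvus
3. o -> e, u -> i / F C0 _: fires at position(s) 6: dsezdemnomugvus
surface: dsezdemnomugvus

cell POLE=pa, NUM=mi, CASE=em, GRD=em:
underlying: tu-sezdom-no-muk-du
1. p -> b, s -> z, t -> d / V _ V: fires at position(s) 3: tuzezdomnomukdu
2. f -> v, k -> g, p -> b, s -> z, t -> d / _ Z: fires at position(s) 13: tuzezdomnomugdu
3. o -> e, u -> i / F C0 _: fires at position(s) 7: tuzezdemnomugdu
surface: tuzezdemnomugdu
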